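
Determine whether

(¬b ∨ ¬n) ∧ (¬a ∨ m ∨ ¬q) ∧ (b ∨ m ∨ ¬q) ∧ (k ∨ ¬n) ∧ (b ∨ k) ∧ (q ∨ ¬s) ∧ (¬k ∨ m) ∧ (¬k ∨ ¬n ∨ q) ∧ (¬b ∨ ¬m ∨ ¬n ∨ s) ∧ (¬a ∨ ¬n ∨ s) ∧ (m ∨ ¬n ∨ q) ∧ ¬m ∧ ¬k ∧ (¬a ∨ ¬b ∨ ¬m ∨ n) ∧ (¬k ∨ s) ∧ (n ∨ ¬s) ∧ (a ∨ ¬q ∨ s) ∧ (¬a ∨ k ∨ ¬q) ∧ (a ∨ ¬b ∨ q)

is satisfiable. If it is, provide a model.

b = True, a = True, q = False, s = False, k = False, n = False, m = False

Unit clause (¬m) forces m = False.
Unit clause (¬k) forces k = False.
In (k ∨ ¬n) only ¬n is left, so n = False.
In (b ∨ k) only b is left, so b = True.
In (n ∨ ¬s) only ¬s is left, so s = False.
Set a = True.
  then (¬a ∨ m ∨ ¬q) forces q = False.
All clauses satisfied.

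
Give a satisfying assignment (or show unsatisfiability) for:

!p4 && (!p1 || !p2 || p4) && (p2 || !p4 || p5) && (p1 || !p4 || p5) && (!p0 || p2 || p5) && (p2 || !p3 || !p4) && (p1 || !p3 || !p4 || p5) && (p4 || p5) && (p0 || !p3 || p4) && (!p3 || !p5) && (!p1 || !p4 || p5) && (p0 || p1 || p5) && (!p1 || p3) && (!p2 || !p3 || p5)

p0=F, p1=F, p2=T, p3=F, p4=F, p5=T

Unit clause (!p4) forces p4 = False.
In (p4 || p5) only p5 is left, so p5 = True.
In (!p3 || !p5) only !p3 is left, so p3 = False.
In (!p1 || p3) only !p1 is left, so p1 = False.
Set p0 = False.
Set p2 = True.
All clauses satisfied.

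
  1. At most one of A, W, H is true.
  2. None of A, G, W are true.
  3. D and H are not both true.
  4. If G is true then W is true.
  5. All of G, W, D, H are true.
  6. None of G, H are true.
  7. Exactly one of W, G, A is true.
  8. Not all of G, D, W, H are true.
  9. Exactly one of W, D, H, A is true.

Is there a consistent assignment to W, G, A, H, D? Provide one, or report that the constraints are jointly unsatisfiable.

Case W = True:
  Constraint (2) is violated (W=T) — contradiction.
Case W = False:
  Constraint (5) is violated (W=F) — contradiction.
Both cases fail — unsatisfiable.

The formula is unsatisfiable.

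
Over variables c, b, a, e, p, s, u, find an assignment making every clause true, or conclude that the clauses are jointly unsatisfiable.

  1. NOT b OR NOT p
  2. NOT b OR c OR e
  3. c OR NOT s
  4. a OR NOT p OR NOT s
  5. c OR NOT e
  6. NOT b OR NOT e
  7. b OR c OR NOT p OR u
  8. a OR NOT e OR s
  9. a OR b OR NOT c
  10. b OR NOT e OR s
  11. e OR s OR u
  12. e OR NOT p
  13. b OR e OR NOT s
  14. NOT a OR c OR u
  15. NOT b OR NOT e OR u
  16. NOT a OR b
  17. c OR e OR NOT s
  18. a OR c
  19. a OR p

c = True, b = True, a = True, e = False, p = False, s = True, u = False

Set c = True.
Try b = False:
  (a OR b OR NOT c) forces a = True.
  clause (NOT a OR b) is falsified — backtrack.
So b = True.
  then (NOT b OR NOT p) forces p = False.
  then (NOT b OR NOT e) forces e = False.
  then (a OR p) forces a = True.
Set s = True.
Set u = False.
All clauses satisfied.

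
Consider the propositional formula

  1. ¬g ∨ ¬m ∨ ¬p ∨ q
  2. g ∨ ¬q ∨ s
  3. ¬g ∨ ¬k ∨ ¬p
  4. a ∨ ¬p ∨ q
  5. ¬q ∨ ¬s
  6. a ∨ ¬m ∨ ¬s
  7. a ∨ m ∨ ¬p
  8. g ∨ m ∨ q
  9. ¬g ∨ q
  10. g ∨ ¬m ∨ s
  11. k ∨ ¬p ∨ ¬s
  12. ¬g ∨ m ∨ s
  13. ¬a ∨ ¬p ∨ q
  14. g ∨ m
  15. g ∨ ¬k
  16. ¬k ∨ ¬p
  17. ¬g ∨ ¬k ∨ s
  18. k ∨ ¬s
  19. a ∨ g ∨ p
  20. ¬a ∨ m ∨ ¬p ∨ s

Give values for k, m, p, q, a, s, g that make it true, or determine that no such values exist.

Try k = True:
  (g ∨ ¬k) forces g = True.
  (¬g ∨ ¬k ∨ ¬p) forces p = False.
  (¬g ∨ q) forces q = True.
  (¬q ∨ ¬s) forces s = False.
  clause (¬g ∨ ¬k ∨ s) is falsified — backtrack.
So k = False.
  then (k ∨ ¬s) forces s = False.
Set m = True.
  then (g ∨ ¬m ∨ s) forces g = True.
  then (¬g ∨ q) forces q = True.
Set p = False.
Set a = True.
All clauses satisfied.

k = False, m = True, p = False, q = True, a = True, s = False, g = True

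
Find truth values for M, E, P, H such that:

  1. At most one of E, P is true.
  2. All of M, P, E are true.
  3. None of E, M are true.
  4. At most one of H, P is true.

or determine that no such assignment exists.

Case M = True:
  Constraint (3) is violated (M=T) — contradiction.
Case M = False:
  Constraint (2) is violated (M=F) — contradiction.
Both cases fail — unsatisfiable.

Unsatisfiable — no assignment works.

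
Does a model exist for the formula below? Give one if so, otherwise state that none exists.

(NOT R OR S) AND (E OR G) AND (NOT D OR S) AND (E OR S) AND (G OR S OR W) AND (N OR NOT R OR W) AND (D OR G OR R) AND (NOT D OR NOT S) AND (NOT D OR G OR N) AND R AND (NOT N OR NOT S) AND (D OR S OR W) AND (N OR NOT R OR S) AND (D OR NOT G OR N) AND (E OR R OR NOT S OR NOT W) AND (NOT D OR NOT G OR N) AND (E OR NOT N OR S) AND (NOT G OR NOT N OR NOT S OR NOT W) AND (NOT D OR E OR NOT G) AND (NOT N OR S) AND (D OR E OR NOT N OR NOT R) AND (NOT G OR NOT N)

R: True, W: True, N: False, G: False, E: True, S: True, D: False

Unit clause (R) forces R = True.
In (NOT R OR S) only S is left, so S = True.
In (NOT D OR NOT S) only NOT D is left, so D = False.
In (NOT N OR NOT S) only NOT N is left, so N = False.
In (D OR NOT G OR N) only NOT G is left, so G = False.
In (E OR G) only E is left, so E = True.
In (N OR NOT R OR W) only W is left, so W = True.
All clauses satisfied.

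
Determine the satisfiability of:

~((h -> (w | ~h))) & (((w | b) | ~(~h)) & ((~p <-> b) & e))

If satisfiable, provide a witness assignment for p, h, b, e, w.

p: True, h: True, b: False, e: True, w: False

  ~((h -> (w | ~h))) = True
    h -> (w | ~h) = False
      w | ~h = False
        ~h = False
  ((w | b) | ~(~h)) & ((~p <-> b) & e) = True
    (w | b) | ~(~h) = True
      w | b = False
      ~(~h) = True
        ~h = False
    (~p <-> b) & e = True
      ~p <-> b = True
        ~p = False
Both conjuncts True, so the formula holds.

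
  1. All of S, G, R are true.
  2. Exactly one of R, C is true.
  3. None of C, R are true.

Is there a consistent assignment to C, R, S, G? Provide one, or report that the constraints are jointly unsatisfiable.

Unsatisfiable

Case R = True:
  Constraint (3) is violated (R=T) — contradiction.
Case R = False:
  Constraint (1) is violated (R=F) — contradiction.
Both cases fail — unsatisfiable.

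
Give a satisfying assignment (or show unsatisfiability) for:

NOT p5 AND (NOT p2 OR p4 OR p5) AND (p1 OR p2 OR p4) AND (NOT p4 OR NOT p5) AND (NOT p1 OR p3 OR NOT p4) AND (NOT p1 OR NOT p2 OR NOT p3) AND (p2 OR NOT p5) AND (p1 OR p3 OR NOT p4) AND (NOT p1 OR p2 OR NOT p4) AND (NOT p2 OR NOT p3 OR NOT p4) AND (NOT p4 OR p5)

Unit clause (NOT p5) forces p5 = False.
In (NOT p4 OR p5) only NOT p4 is left, so p4 = False.
In (NOT p2 OR p4 OR p5) only NOT p2 is left, so p2 = False.
In (p1 OR p2 OR p4) only p1 is left, so p1 = True.
Set p3 = False.
All clauses satisfied.

p1=T; p2=F; p3=F; p4=F; p5=F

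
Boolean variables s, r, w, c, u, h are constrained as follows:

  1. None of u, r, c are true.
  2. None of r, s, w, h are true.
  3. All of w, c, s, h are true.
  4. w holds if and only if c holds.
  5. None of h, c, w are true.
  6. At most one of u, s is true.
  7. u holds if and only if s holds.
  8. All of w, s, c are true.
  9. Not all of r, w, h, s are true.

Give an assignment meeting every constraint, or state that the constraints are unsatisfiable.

Case s = True:
  Constraint (2) is violated (s=T) — contradiction.
Case s = False:
  Constraint (3) is violated (s=F) — contradiction.
Both cases fail — unsatisfiable.

The formula is unsatisfiable.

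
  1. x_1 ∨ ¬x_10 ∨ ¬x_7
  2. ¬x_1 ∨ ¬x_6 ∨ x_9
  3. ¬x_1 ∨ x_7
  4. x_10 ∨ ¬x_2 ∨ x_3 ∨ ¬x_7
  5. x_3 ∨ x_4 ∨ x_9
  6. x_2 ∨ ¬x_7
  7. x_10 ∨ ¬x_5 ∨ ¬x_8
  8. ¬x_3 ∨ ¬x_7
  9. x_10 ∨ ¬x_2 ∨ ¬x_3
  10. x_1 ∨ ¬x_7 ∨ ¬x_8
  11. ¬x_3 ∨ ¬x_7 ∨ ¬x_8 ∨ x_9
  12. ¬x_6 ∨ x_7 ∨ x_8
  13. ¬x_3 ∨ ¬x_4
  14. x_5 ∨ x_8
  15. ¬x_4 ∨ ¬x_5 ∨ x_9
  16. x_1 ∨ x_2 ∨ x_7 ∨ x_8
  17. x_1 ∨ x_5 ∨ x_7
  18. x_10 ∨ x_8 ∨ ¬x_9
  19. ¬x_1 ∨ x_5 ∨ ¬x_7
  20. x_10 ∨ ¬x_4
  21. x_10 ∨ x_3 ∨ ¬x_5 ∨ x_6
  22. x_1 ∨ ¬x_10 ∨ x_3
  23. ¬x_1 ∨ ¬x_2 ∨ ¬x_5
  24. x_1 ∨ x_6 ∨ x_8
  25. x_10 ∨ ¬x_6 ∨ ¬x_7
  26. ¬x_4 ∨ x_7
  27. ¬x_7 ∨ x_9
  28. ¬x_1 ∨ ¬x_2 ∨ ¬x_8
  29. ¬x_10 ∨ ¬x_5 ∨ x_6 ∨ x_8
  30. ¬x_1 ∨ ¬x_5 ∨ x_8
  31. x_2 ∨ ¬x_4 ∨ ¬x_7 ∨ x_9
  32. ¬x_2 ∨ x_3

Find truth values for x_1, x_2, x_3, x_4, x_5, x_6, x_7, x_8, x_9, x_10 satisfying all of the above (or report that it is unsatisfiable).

Try x_1 = True:
  (¬x_1 ∨ x_7) forces x_7 = True.
  (x_2 ∨ ¬x_7) forces x_2 = True.
  (¬x_3 ∨ ¬x_7) forces x_3 = False.
  clause (¬x_2 ∨ x_3) is falsified — backtrack.
So x_1 = False.
Set x_2 = False.
  then (x_2 ∨ ¬x_7) forces x_7 = False.
  then (x_1 ∨ x_2 ∨ x_7 ∨ x_8) forces x_8 = True.
  then (x_1 ∨ x_5 ∨ x_7) forces x_5 = True.
  then (¬x_4 ∨ x_7) forces x_4 = False.
  then (x_10 ∨ ¬x_5 ∨ ¬x_8) forces x_10 = True.
  then (x_1 ∨ ¬x_10 ∨ x_3) forces x_3 = True.
Set x_6 = False.
Set x_9 = False.
All clauses satisfied.

x_1 = False, x_2 = False, x_3 = True, x_4 = False, x_5 = True, x_6 = False, x_7 = False, x_8 = True, x_9 = False, x_10 = True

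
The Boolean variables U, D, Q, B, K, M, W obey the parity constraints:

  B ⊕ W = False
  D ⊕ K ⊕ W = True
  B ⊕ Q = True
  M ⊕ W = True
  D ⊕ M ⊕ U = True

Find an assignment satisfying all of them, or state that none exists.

U: False, D: False, Q: True, B: False, K: True, M: True, W: False

B ⊕ W = F ⊕ F = False ✓
D ⊕ K ⊕ W = F ⊕ T ⊕ F = True ✓
B ⊕ Q = F ⊕ T = True ✓
M ⊕ W = T ⊕ F = True ✓
D ⊕ M ⊕ U = F ⊕ T ⊕ F = True ✓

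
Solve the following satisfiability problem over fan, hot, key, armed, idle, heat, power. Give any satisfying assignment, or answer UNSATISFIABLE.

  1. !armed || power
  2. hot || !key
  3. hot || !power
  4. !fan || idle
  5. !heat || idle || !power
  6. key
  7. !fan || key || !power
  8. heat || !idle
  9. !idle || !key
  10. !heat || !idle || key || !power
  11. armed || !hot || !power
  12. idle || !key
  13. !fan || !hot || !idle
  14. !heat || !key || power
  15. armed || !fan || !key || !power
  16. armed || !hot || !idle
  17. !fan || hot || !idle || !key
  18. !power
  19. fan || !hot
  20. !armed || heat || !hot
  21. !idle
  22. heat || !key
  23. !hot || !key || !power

The formula is unsatisfiable.

Case key = True:
  (hot || !key) forces hot = True.
  (!idle || !key) forces idle = False.
  Clause (idle || !key) is falsified — contradiction.
Case key = False:
  Clause (key) is falsified — contradiction.
Both cases fail, so the formula is unsatisfiable.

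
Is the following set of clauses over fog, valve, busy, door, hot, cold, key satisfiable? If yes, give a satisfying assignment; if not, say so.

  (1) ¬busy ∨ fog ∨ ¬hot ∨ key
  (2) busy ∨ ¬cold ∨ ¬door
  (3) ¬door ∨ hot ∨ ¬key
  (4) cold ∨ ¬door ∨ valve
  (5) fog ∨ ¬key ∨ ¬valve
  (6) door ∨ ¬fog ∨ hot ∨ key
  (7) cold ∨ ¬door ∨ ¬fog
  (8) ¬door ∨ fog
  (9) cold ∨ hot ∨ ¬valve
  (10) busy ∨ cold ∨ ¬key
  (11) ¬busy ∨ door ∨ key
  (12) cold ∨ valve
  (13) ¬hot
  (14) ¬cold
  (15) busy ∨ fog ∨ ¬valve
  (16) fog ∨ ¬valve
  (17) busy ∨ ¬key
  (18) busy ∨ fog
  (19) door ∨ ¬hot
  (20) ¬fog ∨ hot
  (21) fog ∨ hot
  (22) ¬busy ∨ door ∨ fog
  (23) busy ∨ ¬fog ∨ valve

Unsatisfiable — no assignment works.

Case hot = True:
  Clause (¬hot) is falsified — contradiction.
Case hot = False:
  (¬cold) forces cold = False.
  (cold ∨ hot ∨ ¬valve) forces valve = False.
  Clause (cold ∨ valve) is falsified — contradiction.
Both cases fail, so the formula is unsatisfiable.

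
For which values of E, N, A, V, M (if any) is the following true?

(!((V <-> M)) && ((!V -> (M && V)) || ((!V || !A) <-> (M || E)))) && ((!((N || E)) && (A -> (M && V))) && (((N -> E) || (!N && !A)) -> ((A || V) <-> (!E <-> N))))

E: False, N: False, A: False, V: False, M: True

  !((V <-> M)) && ((!V -> (M && V)) || ((!V || !A) <-> (M || E))) = True
    !((V <-> M)) = True
      V <-> M = False
    (!V -> (M && V)) || ((!V || !A) <-> (M || E)) = True
      !V -> (M && V) = False
        !V = True
        M && V = False
      (!V || !A) <-> (M || E) = True
        !V || !A = True
          !V = True
          !A = True
        M || E = True
  (!((N || E)) && (A -> (M && V))) && (((N -> E) || (!N && !A)) -> ((A || V) <-> (!E <-> N))) = True
    !((N || E)) && (A -> (M && V)) = True
      !((N || E)) = True
        N || E = False
      A -> (M && V) = True
        M && V = False
    ((N -> E) || (!N && !A)) -> ((A || V) <-> (!E <-> N)) = True
      (N -> E) || (!N && !A) = True
        N -> E = True
        !N && !A = True
          !N = True
          !A = True
      (A || V) <-> (!E <-> N) = True
        A || V = False
        !E <-> N = False
          !E = True
Both conjuncts True, so the formula holds.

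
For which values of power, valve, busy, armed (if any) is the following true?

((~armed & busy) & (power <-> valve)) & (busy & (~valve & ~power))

power=F; valve=F; busy=T; armed=F

  (~armed & busy) & (power <-> valve) = True
    ~armed & busy = True
      ~armed = True
    power <-> valve = True
  busy & (~valve & ~power) = True
    ~valve & ~power = True
      ~valve = True
      ~power = True
Both conjuncts True, so the formula holds.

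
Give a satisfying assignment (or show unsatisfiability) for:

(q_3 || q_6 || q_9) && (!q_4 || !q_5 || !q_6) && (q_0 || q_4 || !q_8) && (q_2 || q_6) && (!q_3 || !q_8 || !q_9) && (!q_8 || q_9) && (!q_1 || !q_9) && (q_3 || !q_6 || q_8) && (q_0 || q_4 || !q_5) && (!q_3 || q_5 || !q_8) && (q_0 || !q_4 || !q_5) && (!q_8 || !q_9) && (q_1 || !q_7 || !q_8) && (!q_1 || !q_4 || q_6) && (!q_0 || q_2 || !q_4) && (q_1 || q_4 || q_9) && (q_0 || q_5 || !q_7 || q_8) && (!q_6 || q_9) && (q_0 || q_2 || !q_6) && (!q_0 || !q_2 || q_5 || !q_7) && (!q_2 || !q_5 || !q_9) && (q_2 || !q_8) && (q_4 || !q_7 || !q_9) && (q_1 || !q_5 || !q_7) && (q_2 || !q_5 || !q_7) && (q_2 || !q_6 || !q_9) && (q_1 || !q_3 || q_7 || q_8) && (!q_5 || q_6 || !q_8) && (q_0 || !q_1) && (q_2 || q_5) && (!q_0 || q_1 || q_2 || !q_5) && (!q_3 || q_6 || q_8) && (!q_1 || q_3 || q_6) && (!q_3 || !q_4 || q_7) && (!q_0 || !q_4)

q_0 = False; q_1 = False; q_2 = True; q_3 = False; q_4 = False; q_5 = False; q_6 = False; q_7 = False; q_8 = False; q_9 = True

Set q_0 = False.
  then (q_0 || !q_1) forces q_1 = False.
Set q_2 = True.
Set q_3 = False.
Set q_4 = False.
  then (q_0 || q_4 || !q_8) forces q_8 = False.
  then (q_3 || !q_6 || q_8) forces q_6 = False.
  then (q_0 || q_4 || !q_5) forces q_5 = False.
  then (q_1 || q_4 || q_9) forces q_9 = True.
  then (q_0 || q_5 || !q_7 || q_8) forces q_7 = False.
All clauses satisfied.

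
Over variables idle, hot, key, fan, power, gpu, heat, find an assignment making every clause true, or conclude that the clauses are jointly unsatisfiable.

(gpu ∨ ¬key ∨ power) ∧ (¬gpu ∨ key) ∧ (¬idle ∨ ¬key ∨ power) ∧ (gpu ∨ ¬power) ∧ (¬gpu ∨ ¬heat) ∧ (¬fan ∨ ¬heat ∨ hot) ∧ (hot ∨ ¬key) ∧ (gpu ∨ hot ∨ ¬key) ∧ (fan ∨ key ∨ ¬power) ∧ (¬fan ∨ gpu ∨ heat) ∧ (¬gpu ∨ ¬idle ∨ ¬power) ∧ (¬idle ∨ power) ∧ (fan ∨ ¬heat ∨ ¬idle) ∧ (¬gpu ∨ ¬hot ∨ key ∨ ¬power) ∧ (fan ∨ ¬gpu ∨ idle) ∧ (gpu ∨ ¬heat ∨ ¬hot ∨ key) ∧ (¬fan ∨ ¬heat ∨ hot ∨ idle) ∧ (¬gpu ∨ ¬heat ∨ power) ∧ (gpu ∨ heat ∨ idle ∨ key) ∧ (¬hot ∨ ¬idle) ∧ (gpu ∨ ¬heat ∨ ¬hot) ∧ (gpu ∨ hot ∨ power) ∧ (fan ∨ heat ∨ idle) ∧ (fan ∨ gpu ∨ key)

idle: False, hot: True, key: True, fan: True, power: False, gpu: True, heat: False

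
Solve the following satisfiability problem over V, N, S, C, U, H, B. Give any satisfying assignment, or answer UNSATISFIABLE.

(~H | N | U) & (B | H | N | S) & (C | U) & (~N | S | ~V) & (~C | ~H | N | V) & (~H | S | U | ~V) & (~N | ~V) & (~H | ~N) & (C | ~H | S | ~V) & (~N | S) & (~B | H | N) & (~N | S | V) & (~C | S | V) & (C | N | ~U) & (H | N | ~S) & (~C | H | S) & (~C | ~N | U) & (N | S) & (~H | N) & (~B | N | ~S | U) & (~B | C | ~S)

Try V = True:
  (~N | ~V) forces N = False.
  (N | S) forces S = True.
  (H | N | ~S) forces H = True.
  clause (~H | N) is falsified — backtrack.
So V = False.
Set N = True.
  then (~H | ~N) forces H = False.
  then (~N | S) forces S = True.
Set C = True.
  then (~C | ~N | U) forces U = True.
Set B = True.
All clauses satisfied.

V=F, N=T, S=T, C=T, U=T, H=F, B=T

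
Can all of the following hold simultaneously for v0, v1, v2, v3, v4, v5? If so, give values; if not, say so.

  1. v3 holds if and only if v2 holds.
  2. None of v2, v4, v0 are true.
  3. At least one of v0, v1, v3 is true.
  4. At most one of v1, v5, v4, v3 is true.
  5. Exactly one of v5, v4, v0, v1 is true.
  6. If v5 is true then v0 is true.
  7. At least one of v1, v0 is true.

v0: False, v1: True, v2: False, v3: False, v4: False, v5: False

  (1) v3=F, v2=F — same ✓
  (2) {v2, v4, v0}: 0 true — none ✓
  (3) {v0, v1, v3}: 1 true — at least one ✓
  (4) {v1, v5, v4, v3}: 1 true — at most one ✓
  (5) {v5, v4, v0, v1}: 1 true — exactly one ✓
  (6) v5=F ⇒ v0: vacuous ✓
  (7) {v1, v0}: 1 true — at least one ✓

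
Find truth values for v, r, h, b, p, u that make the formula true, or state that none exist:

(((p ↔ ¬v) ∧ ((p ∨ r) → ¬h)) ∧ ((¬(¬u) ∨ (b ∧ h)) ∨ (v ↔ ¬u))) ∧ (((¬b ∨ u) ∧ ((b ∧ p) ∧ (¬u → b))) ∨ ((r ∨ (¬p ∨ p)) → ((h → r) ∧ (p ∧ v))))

v=F, r=F, h=F, b=T, p=T, u=T

  ((p ↔ ¬v) ∧ ((p ∨ r) → ¬h)) ∧ ((¬(¬u) ∨ (b ∧ h)) ∨ (v ↔ ¬u)) = True
    (p ↔ ¬v) ∧ ((p ∨ r) → ¬h) = True
      p ↔ ¬v = True
        ¬v = True
      (p ∨ r) → ¬h = True
        p ∨ r = True
        ¬h = True
    (¬(¬u) ∨ (b ∧ h)) ∨ (v ↔ ¬u) = True
      ¬(¬u) ∨ (b ∧ h) = True
        ¬(¬u) = True
          ¬u = False
        b ∧ h = False
      v ↔ ¬u = True
        ¬u = False
  ((¬b ∨ u) ∧ ((b ∧ p) ∧ (¬u → b))) ∨ ((r ∨ (¬p ∨ p)) → ((h → r) ∧ (p ∧ v))) = True
    (¬b ∨ u) ∧ ((b ∧ p) ∧ (¬u → b)) = True
      ¬b ∨ u = True
        ¬b = False
      (b ∧ p) ∧ (¬u → b) = True
        b ∧ p = True
        ¬u → b = True
          ¬u = False
    (r ∨ (¬p ∨ p)) → ((h → r) ∧ (p ∧ v)) = False
      r ∨ (¬p ∨ p) = True
        ¬p ∨ p = True
          ¬p = False
      (h → r) ∧ (p ∧ v) = False
        h → r = True
        p ∧ v = False
Both conjuncts True, so the formula holds.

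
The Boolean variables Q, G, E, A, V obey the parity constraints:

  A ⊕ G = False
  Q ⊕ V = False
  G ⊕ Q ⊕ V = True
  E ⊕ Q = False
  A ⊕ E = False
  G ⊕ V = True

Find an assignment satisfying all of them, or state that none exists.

Adding constraints 1, 2, 4, 5, 6 mod 2: every variable appears an even number of times on the left, so the left side is 0.
But the right sides sum to 1 (mod 2). 0 ≠ 1 — the system is inconsistent.

UNSATISFIABLE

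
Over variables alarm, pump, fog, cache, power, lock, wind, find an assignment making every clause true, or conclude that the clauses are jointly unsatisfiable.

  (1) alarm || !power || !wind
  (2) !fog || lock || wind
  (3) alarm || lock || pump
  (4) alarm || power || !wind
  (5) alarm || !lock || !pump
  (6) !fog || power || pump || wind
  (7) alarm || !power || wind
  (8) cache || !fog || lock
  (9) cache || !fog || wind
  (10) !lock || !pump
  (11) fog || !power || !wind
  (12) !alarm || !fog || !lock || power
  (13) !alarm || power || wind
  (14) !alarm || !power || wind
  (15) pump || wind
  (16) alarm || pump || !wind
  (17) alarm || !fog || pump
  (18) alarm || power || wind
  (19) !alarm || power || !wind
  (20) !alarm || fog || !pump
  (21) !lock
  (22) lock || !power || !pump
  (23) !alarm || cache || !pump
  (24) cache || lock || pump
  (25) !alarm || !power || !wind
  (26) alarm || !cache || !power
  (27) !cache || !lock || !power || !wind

Unsatisfiable

Case pump = True:
  (!lock || !pump) forces lock = False.
  (lock || !power || !pump) forces power = False.
  If alarm = True:
    (!alarm || power || wind) forces wind = True.
    clause (!alarm || power || !wind) is falsified.
  If alarm = False:
    (alarm || power || !wind) forces wind = False.
    clause (alarm || power || wind) is falsified.
  Every sub-case reaches a contradiction.
Case pump = False:
  (pump || wind) forces wind = True.
  (alarm || pump || !wind) forces alarm = True.
  (!alarm || power || !wind) forces power = True.
  Clause (!alarm || !power || !wind) is falsified — contradiction.
Both cases fail, so the formula is unsatisfiable.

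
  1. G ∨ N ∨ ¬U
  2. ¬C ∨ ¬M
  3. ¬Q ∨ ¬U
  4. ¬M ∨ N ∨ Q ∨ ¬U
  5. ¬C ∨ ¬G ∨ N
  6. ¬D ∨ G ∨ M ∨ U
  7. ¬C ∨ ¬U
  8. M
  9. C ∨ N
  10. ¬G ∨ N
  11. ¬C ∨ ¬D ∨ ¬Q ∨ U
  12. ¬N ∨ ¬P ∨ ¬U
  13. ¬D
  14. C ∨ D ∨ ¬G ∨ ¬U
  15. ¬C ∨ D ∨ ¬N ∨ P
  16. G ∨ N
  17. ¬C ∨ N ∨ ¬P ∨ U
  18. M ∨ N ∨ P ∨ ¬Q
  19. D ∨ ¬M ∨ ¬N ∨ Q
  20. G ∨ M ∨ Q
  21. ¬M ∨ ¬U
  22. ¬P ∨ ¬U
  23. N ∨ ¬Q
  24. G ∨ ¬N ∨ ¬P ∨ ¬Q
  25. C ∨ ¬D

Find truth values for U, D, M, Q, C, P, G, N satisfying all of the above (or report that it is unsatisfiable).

U=F, D=F, M=T, Q=T, C=F, P=F, G=T, N=T

Unit clause (M) forces M = True.
Unit clause (¬D) forces D = False.
In (¬M ∨ ¬U) only ¬U is left, so U = False.
In (¬C ∨ ¬M) only ¬C is left, so C = False.
In (C ∨ N) only N is left, so N = True.
In (D ∨ ¬M ∨ ¬N ∨ Q) only Q is left, so Q = True.
Set P = False.
Set G = True.
All clauses satisfied.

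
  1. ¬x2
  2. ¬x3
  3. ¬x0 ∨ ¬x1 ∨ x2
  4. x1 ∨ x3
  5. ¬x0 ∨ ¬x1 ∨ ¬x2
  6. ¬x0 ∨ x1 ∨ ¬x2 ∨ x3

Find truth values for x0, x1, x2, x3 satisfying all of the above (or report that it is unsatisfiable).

Unit clause (¬x2) forces x2 = False.
Unit clause (¬x3) forces x3 = False.
In (x1 ∨ x3) only x1 is left, so x1 = True.
In (¬x0 ∨ ¬x1 ∨ x2) only ¬x0 is left, so x0 = False.
Check each clause:
  (¬x2): ¬x2 holds.
  (¬x3): ¬x3 holds.
  (¬x0 ∨ ¬x1 ∨ x2): ¬x0 holds.
  (x1 ∨ x3): x1 holds.
  (¬x0 ∨ ¬x1 ∨ ¬x2): ¬x0 holds.
  (¬x0 ∨ x1 ∨ ¬x2 ∨ x3): ¬x0 holds.
All clauses satisfied.

x0: False, x1: True, x2: False, x3: False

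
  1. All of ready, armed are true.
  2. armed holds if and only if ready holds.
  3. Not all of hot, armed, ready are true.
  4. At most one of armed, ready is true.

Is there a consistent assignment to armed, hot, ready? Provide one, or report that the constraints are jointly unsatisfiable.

No satisfying assignment exists.

Case armed = True:
  (1) forces ready = True.
  Constraint (4) is violated (armed=T, ready=T) — contradiction.
Case armed = False:
  Constraint (1) is violated (armed=F) — contradiction.
Both cases fail — unsatisfiable.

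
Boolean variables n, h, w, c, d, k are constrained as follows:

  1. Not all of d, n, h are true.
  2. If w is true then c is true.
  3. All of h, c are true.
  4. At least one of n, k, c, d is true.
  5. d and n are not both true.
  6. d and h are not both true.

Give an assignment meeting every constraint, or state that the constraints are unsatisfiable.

n = False, h = True, w = False, c = True, d = False, k = True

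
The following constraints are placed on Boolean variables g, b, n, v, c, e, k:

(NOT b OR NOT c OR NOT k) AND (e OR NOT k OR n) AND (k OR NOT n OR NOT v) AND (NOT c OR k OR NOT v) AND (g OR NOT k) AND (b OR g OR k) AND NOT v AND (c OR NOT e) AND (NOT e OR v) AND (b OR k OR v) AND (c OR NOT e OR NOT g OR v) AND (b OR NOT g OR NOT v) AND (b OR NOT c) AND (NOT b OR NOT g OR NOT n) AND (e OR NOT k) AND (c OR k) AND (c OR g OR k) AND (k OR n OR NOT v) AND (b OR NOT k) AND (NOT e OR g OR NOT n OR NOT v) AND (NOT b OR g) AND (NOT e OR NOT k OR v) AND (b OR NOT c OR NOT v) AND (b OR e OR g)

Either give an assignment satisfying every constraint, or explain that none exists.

Unit clause (NOT v) forces v = False.
In (NOT e OR v) only NOT e is left, so e = False.
In (e OR NOT k) only NOT k is left, so k = False.
In (c OR k) only c is left, so c = True.
In (b OR k OR v) only b is left, so b = True.
In (NOT b OR g) only g is left, so g = True.
In (NOT b OR NOT g OR NOT n) only NOT n is left, so n = False.
All clauses satisfied.

g = True; b = True; n = False; v = False; c = True; e = False; k = False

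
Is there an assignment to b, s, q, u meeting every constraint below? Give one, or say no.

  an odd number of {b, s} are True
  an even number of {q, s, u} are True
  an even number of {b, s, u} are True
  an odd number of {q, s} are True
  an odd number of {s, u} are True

b = True, s = False, q = True, u = True

{b, s}: 1 true → odd ✓
{q, s, u}: 2 true → even ✓
{b, s, u}: 2 true → even ✓
{q, s}: 1 true → odd ✓
{s, u}: 1 true → odd ✓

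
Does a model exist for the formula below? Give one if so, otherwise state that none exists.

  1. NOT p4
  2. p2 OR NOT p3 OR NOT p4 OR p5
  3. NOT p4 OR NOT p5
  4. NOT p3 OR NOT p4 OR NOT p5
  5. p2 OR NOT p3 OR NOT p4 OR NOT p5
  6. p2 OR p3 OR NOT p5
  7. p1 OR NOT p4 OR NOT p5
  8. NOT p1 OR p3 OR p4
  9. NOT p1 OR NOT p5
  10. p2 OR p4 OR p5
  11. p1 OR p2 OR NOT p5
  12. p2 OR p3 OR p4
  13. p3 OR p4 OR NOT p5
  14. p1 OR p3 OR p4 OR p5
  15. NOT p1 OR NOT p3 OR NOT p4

Unit clause (NOT p4) forces p4 = False.
Set p1 = False.
Try p2 = False:
  (p2 OR p4 OR p5) forces p5 = True.
  clause (p1 OR p2 OR NOT p5) is falsified — backtrack.
So p2 = True.
Set p3 = True.
Set p5 = True.
All clauses satisfied.

p1=F; p2=T; p3=T; p4=F; p5=T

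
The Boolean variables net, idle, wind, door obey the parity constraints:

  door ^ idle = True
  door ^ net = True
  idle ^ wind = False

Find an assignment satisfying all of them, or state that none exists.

net=T; idle=T; wind=T; door=F

door ^ idle = F ^ T = True ✓
door ^ net = F ^ T = True ✓
idle ^ wind = T ^ T = False ✓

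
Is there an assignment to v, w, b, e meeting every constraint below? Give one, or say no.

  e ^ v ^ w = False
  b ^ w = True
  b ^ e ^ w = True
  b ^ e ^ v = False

The formula is unsatisfiable.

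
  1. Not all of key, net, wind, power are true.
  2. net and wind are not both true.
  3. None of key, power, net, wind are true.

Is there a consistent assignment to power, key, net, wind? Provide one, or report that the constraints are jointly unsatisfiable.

power: False, key: False, net: False, wind: False

  (1) {key, net, wind, power}: 0/4 true — not all ✓
  (2) net=F, wind=F — not both ✓
  (3) {key, power, net, wind}: 0 true — none ✓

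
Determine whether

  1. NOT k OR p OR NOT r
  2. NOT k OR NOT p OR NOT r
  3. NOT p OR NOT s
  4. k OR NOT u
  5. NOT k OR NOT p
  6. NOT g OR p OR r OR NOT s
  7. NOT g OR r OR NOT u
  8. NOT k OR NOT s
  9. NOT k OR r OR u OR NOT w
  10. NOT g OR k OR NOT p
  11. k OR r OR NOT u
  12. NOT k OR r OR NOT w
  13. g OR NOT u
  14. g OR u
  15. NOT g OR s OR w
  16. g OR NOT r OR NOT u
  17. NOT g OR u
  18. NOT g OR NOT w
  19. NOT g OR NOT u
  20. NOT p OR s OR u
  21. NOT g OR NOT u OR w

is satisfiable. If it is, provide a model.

Case g = True:
  (NOT g OR u) forces u = True.
  Clause (NOT g OR NOT u) is falsified — contradiction.
Case g = False:
  (g OR NOT u) forces u = False.
  Clause (g OR u) is falsified — contradiction.
Both cases fail, so the formula is unsatisfiable.

Unsatisfiable — no assignment works.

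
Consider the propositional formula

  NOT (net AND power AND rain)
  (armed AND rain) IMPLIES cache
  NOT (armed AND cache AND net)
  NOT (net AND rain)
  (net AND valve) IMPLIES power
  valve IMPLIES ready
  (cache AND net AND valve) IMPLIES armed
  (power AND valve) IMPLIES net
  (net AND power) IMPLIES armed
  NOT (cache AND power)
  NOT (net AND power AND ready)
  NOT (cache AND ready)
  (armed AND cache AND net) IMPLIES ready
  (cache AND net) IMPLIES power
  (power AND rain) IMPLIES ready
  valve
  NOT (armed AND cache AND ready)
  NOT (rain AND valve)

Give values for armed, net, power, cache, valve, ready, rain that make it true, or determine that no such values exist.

Unit clause (valve) forces valve = True.
In (ready OR NOT valve) only ready is left, so ready = True.
In (NOT rain OR NOT valve) only NOT rain is left, so rain = False.
In (NOT cache OR NOT ready) only NOT cache is left, so cache = False.
Set armed = False.
Try net = True:
  (NOT net OR power OR NOT valve) forces power = True.
  clause (NOT net OR NOT power OR NOT ready) is falsified — backtrack.
So net = False.
  then (net OR NOT power OR NOT valve) forces power = False.
All clauses satisfied.

armed: False, net: False, power: False, cache: False, valve: True, ready: True, rain: False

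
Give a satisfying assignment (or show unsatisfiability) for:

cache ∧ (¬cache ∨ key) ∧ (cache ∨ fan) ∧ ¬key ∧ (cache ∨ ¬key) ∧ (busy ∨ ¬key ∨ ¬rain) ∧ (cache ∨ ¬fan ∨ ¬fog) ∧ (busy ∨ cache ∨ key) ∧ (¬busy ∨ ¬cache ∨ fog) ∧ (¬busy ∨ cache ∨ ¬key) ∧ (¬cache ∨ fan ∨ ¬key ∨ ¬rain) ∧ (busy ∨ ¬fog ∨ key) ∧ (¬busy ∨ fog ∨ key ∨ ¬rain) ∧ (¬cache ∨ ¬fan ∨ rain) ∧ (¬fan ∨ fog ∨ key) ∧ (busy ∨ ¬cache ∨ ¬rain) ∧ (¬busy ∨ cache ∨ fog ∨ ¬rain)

No satisfying assignment exists.

Case key = True:
  Clause (¬key) is falsified — contradiction.
Case key = False:
  (cache) forces cache = True.
  Clause (¬cache ∨ key) is falsified — contradiction.
Both cases fail, so the formula is unsatisfiable.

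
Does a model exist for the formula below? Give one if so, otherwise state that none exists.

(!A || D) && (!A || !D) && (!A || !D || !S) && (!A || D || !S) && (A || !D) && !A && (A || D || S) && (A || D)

Case A = True:
  Clause (!A) is falsified — contradiction.
Case A = False:
  (A || !D) forces D = False.
  Clause (A || D) is falsified — contradiction.
Both cases fail, so the formula is unsatisfiable.

Unsatisfiable — no assignment works.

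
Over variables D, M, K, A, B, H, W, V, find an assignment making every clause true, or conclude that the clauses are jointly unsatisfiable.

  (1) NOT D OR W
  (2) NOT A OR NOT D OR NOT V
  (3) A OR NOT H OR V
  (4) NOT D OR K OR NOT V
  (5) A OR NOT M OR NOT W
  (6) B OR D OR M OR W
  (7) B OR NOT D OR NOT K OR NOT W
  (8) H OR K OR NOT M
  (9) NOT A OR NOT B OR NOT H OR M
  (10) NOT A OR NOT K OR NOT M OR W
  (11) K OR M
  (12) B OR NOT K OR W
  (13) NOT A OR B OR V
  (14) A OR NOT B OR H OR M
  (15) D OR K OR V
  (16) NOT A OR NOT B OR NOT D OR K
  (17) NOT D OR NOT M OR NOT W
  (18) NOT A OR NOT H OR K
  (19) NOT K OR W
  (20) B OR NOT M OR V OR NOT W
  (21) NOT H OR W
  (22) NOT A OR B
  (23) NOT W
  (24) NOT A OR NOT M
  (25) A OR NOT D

The formula is unsatisfiable.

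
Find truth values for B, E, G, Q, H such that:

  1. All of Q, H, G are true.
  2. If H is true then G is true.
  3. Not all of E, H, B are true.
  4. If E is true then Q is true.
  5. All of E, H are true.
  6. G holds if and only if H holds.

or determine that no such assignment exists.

B: False; E: True; G: True; Q: True; H: True

  (1) {Q, H, G}: all 3 true ✓
  (2) H=T ⇒ G: T ✓
  (3) {E, H, B}: 2/3 true — not all ✓
  (4) E=T ⇒ Q: T ✓
  (5) {E, H}: all 2 true ✓
  (6) G=T, H=T — same ✓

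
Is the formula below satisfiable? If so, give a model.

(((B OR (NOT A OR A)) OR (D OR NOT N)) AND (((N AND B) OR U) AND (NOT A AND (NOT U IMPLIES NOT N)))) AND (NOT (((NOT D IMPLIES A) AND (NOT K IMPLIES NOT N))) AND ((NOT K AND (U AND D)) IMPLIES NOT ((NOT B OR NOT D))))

D = False, B = False, N = True, K = True, U = True, A = False

  ((B OR (NOT A OR A)) OR (D OR NOT N)) AND (((N AND B) OR U) AND (NOT A AND (NOT U IMPLIES NOT N))) = True
    (B OR (NOT A OR A)) OR (D OR NOT N) = True
      B OR (NOT A OR A) = True
        NOT A OR A = True
          NOT A = True
      D OR NOT N = False
        NOT N = False
    ((N AND B) OR U) AND (NOT A AND (NOT U IMPLIES NOT N)) = True
      (N AND B) OR U = True
        N AND B = False
      NOT A AND (NOT U IMPLIES NOT N) = True
        NOT A = True
        NOT U IMPLIES NOT N = True
          NOT U = False
          NOT N = False
  NOT (((NOT D IMPLIES A) AND (NOT K IMPLIES NOT N))) AND ((NOT K AND (U AND D)) IMPLIES NOT ((NOT B OR NOT D))) = True
    NOT (((NOT D IMPLIES A) AND (NOT K IMPLIES NOT N))) = True
      (NOT D IMPLIES A) AND (NOT K IMPLIES NOT N) = False
        NOT D IMPLIES A = False
          NOT D = True
        NOT K IMPLIES NOT N = True
          NOT K = False
          NOT N = False
    (NOT K AND (U AND D)) IMPLIES NOT ((NOT B OR NOT D)) = True
      NOT K AND (U AND D) = False
        NOT K = False
        U AND D = False
      NOT ((NOT B OR NOT D)) = False
        NOT B OR NOT D = True
          NOT B = True
          NOT D = True
Both conjuncts True, so the formula holds.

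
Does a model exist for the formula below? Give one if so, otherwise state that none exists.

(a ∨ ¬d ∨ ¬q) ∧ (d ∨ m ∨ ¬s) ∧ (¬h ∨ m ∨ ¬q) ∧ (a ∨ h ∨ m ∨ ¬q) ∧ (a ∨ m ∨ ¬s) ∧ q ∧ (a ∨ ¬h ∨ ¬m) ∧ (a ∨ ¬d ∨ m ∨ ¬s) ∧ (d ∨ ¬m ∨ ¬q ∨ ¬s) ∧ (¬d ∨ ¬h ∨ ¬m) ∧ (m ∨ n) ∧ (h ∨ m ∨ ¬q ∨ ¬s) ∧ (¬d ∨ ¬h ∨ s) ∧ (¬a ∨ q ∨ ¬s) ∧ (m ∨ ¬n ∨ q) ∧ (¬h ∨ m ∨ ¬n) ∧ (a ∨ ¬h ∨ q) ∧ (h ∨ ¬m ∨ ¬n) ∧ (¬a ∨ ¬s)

a = True, d = False, s = False, q = True, n = False, m = True, h = True

Unit clause (q) forces q = True.
Set a = True.
  then (¬a ∨ ¬s) forces s = False.
Set d = False.
Set n = False.
  then (m ∨ n) forces m = True.
Set h = True.
All clauses satisfied.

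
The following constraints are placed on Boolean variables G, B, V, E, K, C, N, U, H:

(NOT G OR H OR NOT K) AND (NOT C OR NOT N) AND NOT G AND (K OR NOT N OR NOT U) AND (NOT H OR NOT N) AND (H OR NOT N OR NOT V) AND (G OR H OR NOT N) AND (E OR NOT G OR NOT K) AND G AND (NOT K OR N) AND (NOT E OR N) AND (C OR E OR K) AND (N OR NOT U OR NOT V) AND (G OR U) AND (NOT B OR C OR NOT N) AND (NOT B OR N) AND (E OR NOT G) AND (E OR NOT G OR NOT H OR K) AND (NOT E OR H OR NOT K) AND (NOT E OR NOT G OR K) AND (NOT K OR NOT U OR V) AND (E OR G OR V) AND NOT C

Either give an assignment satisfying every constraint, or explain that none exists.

Case G = True:
  Clause (NOT G) is falsified — contradiction.
Case G = False:
  Clause (G) is falsified — contradiction.
Both cases fail, so the formula is unsatisfiable.

UNSATISFIABLE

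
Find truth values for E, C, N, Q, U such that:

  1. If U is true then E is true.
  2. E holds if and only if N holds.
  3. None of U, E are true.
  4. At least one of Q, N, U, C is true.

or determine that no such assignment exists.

E: False; C: True; N: False; Q: False; U: False

  (1) U=F ⇒ E: vacuous ✓
  (2) E=F, N=F — same ✓
  (3) {U, E}: 0 true — none ✓
  (4) {Q, N, U, C}: 1 true — at least one ✓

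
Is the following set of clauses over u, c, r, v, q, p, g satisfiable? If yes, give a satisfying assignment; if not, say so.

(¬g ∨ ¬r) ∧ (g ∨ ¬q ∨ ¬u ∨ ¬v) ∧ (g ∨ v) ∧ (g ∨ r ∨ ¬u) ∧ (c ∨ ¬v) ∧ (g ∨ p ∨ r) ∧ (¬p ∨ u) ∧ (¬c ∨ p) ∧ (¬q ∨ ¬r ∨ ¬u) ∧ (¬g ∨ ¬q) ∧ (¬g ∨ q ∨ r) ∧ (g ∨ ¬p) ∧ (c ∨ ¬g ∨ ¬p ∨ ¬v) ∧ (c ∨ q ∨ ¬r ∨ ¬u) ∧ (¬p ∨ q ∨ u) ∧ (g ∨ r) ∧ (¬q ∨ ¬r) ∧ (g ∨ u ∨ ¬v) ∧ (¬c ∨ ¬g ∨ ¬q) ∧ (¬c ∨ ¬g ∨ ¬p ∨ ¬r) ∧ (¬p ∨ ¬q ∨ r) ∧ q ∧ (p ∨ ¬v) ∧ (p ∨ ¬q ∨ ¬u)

Unsatisfiable

Case q = True:
  (¬g ∨ ¬q) forces g = False.
  (g ∨ v) forces v = True.
  (g ∨ ¬q ∨ ¬u ∨ ¬v) forces u = False.
  Clause (g ∨ u ∨ ¬v) is falsified — contradiction.
Case q = False:
  Clause (q) is falsified — contradiction.
Both cases fail, so the formula is unsatisfiable.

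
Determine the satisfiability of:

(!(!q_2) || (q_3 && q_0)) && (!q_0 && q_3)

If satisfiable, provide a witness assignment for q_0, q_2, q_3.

q_0 = False; q_2 = True; q_3 = True

  !(!q_2) || (q_3 && q_0) = True
    !(!q_2) = True
      !q_2 = False
    q_3 && q_0 = False
  !q_0 && q_3 = True
    !q_0 = True
Both conjuncts True, so the formula holds.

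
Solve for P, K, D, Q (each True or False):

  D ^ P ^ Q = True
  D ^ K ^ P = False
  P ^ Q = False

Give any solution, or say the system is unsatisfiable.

P = False, K = True, D = True, Q = False

D ^ P ^ Q = T ^ F ^ F = True ✓
D ^ K ^ P = T ^ T ^ F = False ✓
P ^ Q = F ^ F = False ✓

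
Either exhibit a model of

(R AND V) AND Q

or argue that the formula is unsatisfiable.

R = True, V = True, Q = True

  R AND V = True
Both conjuncts True, so the formula holds.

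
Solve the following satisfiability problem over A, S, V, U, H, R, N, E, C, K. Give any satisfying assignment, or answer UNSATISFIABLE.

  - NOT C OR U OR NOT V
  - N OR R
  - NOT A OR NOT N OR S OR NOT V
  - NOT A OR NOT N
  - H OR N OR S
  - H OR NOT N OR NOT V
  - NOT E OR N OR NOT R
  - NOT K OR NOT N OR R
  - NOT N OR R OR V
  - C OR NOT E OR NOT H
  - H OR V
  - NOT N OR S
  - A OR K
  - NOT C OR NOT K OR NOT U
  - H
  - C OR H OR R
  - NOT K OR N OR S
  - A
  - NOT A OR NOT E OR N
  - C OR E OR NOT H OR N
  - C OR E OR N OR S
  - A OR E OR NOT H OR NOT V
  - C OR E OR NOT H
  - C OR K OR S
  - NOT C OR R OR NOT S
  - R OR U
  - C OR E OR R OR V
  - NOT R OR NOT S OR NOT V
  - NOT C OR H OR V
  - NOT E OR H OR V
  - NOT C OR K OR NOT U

A = True, S = True, V = False, U = False, H = True, R = True, N = False, E = False, C = True, K = True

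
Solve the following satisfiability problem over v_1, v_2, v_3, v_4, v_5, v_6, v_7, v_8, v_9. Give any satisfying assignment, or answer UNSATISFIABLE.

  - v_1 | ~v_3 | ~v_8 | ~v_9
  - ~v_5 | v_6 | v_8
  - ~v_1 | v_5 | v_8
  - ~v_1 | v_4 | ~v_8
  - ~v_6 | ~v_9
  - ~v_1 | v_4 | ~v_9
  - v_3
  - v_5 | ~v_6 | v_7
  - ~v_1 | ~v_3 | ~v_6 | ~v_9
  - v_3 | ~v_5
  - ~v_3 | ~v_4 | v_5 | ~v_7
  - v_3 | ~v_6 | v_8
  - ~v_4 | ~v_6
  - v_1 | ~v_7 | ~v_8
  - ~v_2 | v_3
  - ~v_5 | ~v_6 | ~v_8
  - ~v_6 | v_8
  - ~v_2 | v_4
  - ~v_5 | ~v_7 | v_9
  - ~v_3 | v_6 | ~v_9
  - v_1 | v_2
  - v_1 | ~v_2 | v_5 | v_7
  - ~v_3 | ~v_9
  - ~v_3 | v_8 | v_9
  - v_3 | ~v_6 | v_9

v_1 = True, v_2 = False, v_3 = True, v_4 = True, v_5 = False, v_6 = False, v_7 = False, v_8 = True, v_9 = False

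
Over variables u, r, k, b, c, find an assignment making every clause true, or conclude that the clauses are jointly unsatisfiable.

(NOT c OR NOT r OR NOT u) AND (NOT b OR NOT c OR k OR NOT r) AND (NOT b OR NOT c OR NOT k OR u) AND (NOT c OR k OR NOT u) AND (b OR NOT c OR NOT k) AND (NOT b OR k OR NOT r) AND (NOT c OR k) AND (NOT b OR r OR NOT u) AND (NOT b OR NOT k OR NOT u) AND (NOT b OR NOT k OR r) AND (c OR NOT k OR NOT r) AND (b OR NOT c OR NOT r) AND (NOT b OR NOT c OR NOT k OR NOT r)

u = True; r = False; k = False; b = False; c = False

Set u = True.
Set r = False.
  then (NOT b OR r OR NOT u) forces b = False.
Set k = False.
  then (NOT c OR k OR NOT u) forces c = False.
All clauses satisfied.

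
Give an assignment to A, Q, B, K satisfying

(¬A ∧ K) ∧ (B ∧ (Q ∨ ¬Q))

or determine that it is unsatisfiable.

A=F; Q=T; B=T; K=T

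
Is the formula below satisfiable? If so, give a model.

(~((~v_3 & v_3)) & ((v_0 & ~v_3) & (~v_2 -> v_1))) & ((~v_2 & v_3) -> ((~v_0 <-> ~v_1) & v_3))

v_0 = True; v_1 = True; v_2 = True; v_3 = False

  ~((~v_3 & v_3)) & ((v_0 & ~v_3) & (~v_2 -> v_1)) = True
    ~((~v_3 & v_3)) = True
      ~v_3 & v_3 = False
        ~v_3 = True
    (v_0 & ~v_3) & (~v_2 -> v_1) = True
      v_0 & ~v_3 = True
        ~v_3 = True
      ~v_2 -> v_1 = True
        ~v_2 = False
  (~v_2 & v_3) -> ((~v_0 <-> ~v_1) & v_3) = True
    ~v_2 & v_3 = False
      ~v_2 = False
    (~v_0 <-> ~v_1) & v_3 = False
      ~v_0 <-> ~v_1 = True
        ~v_0 = False
        ~v_1 = False
Both conjuncts True, so the formula holds.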